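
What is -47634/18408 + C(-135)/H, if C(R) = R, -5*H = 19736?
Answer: -38653301/15137512 ≈ -2.5535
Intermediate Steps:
H = -19736/5 (H = -1/5*19736 = -19736/5 ≈ -3947.2)
-47634/18408 + C(-135)/H = -47634/18408 - 135/(-19736/5) = -47634*1/18408 - 135*(-5/19736) = -7939/3068 + 675/19736 = -38653301/15137512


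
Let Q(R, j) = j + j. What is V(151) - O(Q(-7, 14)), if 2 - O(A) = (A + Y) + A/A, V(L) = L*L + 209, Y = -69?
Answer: 22968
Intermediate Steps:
V(L) = 209 + L**2 (V(L) = L**2 + 209 = 209 + L**2)
Q(R, j) = 2*j
O(A) = 70 - A (O(A) = 2 - ((A - 69) + A/A) = 2 - ((-69 + A) + 1) = 2 - (-68 + A) = 2 + (68 - A) = 70 - A)
V(151) - O(Q(-7, 14)) = (209 + 151**2) - (70 - 2*14) = (209 + 22801) - (70 - 1*28) = 23010 - (70 - 28) = 23010 - 1*42 = 23010 - 42 = 22968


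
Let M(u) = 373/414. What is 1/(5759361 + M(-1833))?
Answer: 414/2384375827 ≈ 1.7363e-7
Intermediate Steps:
M(u) = 373/414 (M(u) = 373*(1/414) = 373/414)
1/(5759361 + M(-1833)) = 1/(5759361 + 373/414) = 1/(2384375827/414) = 414/2384375827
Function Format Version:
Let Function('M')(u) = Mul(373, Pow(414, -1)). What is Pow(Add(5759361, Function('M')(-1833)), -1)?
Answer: Rational(414, 2384375827) ≈ 1.7363e-7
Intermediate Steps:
Function('M')(u) = Rational(373, 414) (Function('M')(u) = Mul(373, Rational(1, 414)) = Rational(373, 414))
Pow(Add(5759361, Function('M')(-1833)), -1) = Pow(Add(5759361, Rational(373, 414)), -1) = Pow(Rational(2384375827, 414), -1) = Rational(414, 2384375827)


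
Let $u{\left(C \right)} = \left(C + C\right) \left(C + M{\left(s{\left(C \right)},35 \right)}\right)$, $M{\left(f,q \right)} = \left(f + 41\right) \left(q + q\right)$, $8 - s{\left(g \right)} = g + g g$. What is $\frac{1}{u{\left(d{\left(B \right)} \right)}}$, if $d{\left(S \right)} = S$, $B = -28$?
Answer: $\frac{1}{2773008} \approx 3.6062 \cdot 10^{-7}$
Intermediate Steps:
$s{\left(g \right)} = 8 - g - g^{2}$ ($s{\left(g \right)} = 8 - \left(g + g g\right) = 8 - \left(g + g^{2}\right) = 8 - g - g^{2}$)
$M{\left(f,q \right)} = 2 q \left(41 + f\right)$ ($M{\left(f,q \right)} = \left(41 + f\right) 2 q = 2 q \left(41 + f\right)$)
$u{\left(C \right)} = 2 C \left(3430 - 70 C^{2} - 69 C\right)$ ($u{\left(C \right)} = \left(C + C\right) \left(C + 2 \cdot 35 \left(41 - \left(-8 + C + C^{2}\right)\right)\right) = 2 C \left(C + 2 \cdot 35 \left(49 - C - C^{2}\right)\right) = 2 C \left(C - \left(-3430 + 70 C + 70 C^{2}\right)\right) = 2 C \left(3430 - 70 C^{2} - 69 C\right)$)
$\frac{1}{u{\left(d{\left(B \right)} \right)}} = \frac{1}{2 \left(-28\right) \left(3430 - 70 \left(-28\right)^{2} - -1932\right)} = \frac{1}{2 \left(-28\right) \left(3430 - 54880 + 1932\right)} = \frac{1}{2 \left(-28\right) \left(-49518\right)} = \frac{1}{2773008}$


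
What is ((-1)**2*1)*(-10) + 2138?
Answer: 2128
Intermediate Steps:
((-1)**2*1)*(-10) + 2138 = (1*1)*(-10) + 2138 = 1*(-10) + 2138 = -10 + 2138 = 2128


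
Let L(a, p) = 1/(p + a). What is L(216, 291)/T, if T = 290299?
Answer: 1/147181593 ≈ 6.7943e-9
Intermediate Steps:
L(a, p) = 1/(a + p)
L(216, 291)/T = 1/((216 + 291)*290299) = (1/290299)/507 = (1/507)*(1/290299) = 1/147181593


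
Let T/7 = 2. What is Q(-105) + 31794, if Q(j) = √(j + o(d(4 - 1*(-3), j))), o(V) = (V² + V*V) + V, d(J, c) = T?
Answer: 31794 + √301 ≈ 31811.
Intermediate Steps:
T = 14 (T = 7*2 = 14)
d(J, c) = 14
o(V) = V + 2*V² (o(V) = (V² + V²) + V = 2*V² + V = V + 2*V²)
Q(j) = √(406 + j) (Q(j) = √(j + 14*(1 + 2*14)) = √(j + 14*(1 + 28)) = √(j + 14*29) = √(j + 406) = √(406 + j))
Q(-105) + 31794 = √(406 - 105) + 31794 = √301 + 31794 = 31794 + √301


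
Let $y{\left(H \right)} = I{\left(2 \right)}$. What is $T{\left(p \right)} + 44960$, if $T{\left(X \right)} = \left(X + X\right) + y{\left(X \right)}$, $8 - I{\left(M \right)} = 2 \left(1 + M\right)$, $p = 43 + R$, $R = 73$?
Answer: $45194$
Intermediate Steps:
$p = 116$ ($p = 43 + 73 = 116$)
$I{\left(M \right)} = 6 - 2 M$ ($I{\left(M \right)} = 8 - 2 \left(1 + M\right) = 8 - \left(2 + 2 M\right) = 6 - 2 M$)
$y{\left(H \right)} = 2$ ($y{\left(H \right)} = 6 - 4 = 2$)
$T{\left(X \right)} = 2 + 2 X$ ($T{\left(X \right)} = \left(X + X\right) + 2 = 2 X + 2 = 2 + 2 X$)
$T{\left(p \right)} + 44960 = \left(2 + 2 \cdot 116\right) + 44960 = \left(2 + 232\right) + 44960 = 234 + 44960 = 45194$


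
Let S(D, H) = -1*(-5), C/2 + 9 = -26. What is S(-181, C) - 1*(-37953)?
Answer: 37958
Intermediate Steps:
C = -70 (C = -18 + 2*(-26) = -18 - 52 = -70)
S(D, H) = 5
S(-181, C) - 1*(-37953) = 5 - 1*(-37953) = 5 + 37953 = 37958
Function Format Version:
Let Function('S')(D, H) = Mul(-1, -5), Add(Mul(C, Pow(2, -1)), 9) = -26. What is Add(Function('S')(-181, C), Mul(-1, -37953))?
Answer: 37958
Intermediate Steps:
C = -70 (C = Add(-18, Mul(2, -26)) = Add(-18, -52) = -70)
Function('S')(D, H) = 5
Add(Function('S')(-181, C), Mul(-1, -37953)) = Add(5, Mul(-1, -37953)) = Add(5, 37953) = 37958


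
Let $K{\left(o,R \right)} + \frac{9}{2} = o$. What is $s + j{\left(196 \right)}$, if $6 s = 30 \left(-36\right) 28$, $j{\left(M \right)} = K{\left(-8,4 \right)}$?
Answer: $- \frac{10105}{2} \approx -5052.5$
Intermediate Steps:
$K{\left(o,R \right)} = - \frac{9}{2} + o$
$j{\left(M \right)} = - \frac{25}{2}$ ($j{\left(M \right)} = - \frac{9}{2} - 8 = - \frac{25}{2}$)
$s = -5040$ ($s = \frac{30 \left(-36\right) 28}{6} = \frac{\left(-1080\right) 28}{6} = \frac{1}{6} \left(-30240\right) = -5040$)
$s + j{\left(196 \right)} = -5040 - \frac{25}{2} = - \frac{10105}{2}$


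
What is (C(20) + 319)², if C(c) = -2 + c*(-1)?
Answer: 88209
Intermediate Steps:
C(c) = -2 - c
(C(20) + 319)² = ((-2 - 1*20) + 319)² = ((-2 - 20) + 319)² = (-22 + 319)² = 297² = 88209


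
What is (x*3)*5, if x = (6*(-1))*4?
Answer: -360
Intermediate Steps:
x = -24 (x = -6*4 = -24)
(x*3)*5 = -24*3*5 = -72*5 = -360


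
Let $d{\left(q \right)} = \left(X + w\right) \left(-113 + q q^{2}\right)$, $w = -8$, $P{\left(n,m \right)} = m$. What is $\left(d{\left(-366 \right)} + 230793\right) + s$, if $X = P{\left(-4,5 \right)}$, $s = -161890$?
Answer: $147152930$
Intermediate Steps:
$X = 5$
$d{\left(q \right)} = 339 - 3 q^{3}$ ($d{\left(q \right)} = \left(5 - 8\right) \left(-113 + q q^{2}\right) = - 3 \left(-113 + q^{3}\right) = 339 - 3 q^{3}$)
$\left(d{\left(-366 \right)} + 230793\right) + s = \left(\left(339 - 3 \left(-366\right)^{3}\right) + 230793\right) - 161890 = \left(\left(339 - -147083688\right) + 230793\right) - 161890 = \left(\left(339 + 147083688\right) + 230793\right) - 161890 = \left(147084027 + 230793\right) - 161890 = 147314820 - 161890 = 147152930$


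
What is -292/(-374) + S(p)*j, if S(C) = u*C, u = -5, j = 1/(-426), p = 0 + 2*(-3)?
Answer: 9431/13277 ≈ 0.71033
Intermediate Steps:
p = -6 (p = 0 - 6 = -6)
j = -1/426 ≈ -0.0023474
S(C) = -5*C
-292/(-374) + S(p)*j = -292/(-374) - 5*(-6)*(-1/426) = -292*(-1)/374 + 30*(-1/426) = -1*(-146/187) - 5/71 = 146/187 - 5/71 = 9431/13277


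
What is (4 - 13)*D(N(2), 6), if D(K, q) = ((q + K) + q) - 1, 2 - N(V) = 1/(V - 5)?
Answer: -120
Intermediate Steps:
N(V) = 2 - 1/(-5 + V) (N(V) = 2 - 1/(V - 5) = 2 - 1/(-5 + V))
D(K, q) = -1 + K + 2*q (D(K, q) = ((K + q) + q) - 1 = (K + 2*q) - 1 = -1 + K + 2*q)
(4 - 13)*D(N(2), 6) = (4 - 13)*(-1 + (-11 + 2*2)/(-5 + 2) + 2*6) = -9*(-1 + (-11 + 4)/(-3) + 12) = -9*(-1 - 1/3*(-7) + 12) = -9*(-1 + 7/3 + 12) = -9*40/3 = -120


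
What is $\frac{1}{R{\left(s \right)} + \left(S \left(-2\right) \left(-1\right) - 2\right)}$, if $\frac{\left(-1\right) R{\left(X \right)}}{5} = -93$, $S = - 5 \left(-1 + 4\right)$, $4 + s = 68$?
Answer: $\frac{1}{433} \approx 0.0023095$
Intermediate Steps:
$s = 64$ ($s = -4 + 68 = 64$)
$S = -15$ ($S = \left(-5\right) 3 = -15$)
$R{\left(X \right)} = 465$ ($R{\left(X \right)} = \left(-5\right) \left(-93\right) = 465$)
$\frac{1}{R{\left(s \right)} + \left(S \left(-2\right) \left(-1\right) - 2\right)} = \frac{1}{465 + \left(\left(-15\right) \left(-2\right) \left(-1\right) - 2\right)} = \frac{1}{465 + \left(30 \left(-1\right) - 2\right)} = \frac{1}{465 - 32} = \frac{1}{433}$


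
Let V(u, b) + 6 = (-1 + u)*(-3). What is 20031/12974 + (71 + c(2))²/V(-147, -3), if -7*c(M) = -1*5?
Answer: 1849702609/139223994 ≈ 13.286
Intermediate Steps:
V(u, b) = -3 - 3*u (V(u, b) = -6 + (-1 + u)*(-3) = -6 + (3 - 3*u) = -3 - 3*u)
c(M) = 5/7 (c(M) = -(-1)*5/7 = -⅐*(-5) = 5/7)
20031/12974 + (71 + c(2))²/V(-147, -3) = 20031/12974 + (71 + 5/7)²/(-3 - 3*(-147)) = 20031*(1/12974) + (502/7)²/(-3 + 441) = 20031/12974 + (252004/49)/438 = 20031/12974 + (252004/49)*(1/438) = 20031/12974 + 126002/10731 = 1849702609/139223994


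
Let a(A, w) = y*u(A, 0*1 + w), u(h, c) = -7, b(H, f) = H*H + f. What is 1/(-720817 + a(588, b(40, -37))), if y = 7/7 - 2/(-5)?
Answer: -5/3604134 ≈ -1.3873e-6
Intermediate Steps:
b(H, f) = f + H² (b(H, f) = H² + f = f + H²)
y = 7/5 (y = 7*(⅐) - 2*(-⅕) = 1 + ⅖ = 7/5 ≈ 1.4000)
a(A, w) = -49/5 (a(A, w) = (7/5)*(-7) = -49/5)
1/(-720817 + a(588, b(40, -37))) = 1/(-720817 - 49/5) = 1/(-3604134/5) = -5/3604134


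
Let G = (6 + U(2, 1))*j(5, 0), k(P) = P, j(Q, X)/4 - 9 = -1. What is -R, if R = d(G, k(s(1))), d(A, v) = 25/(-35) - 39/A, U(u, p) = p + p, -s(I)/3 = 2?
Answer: 1553/1792 ≈ 0.86663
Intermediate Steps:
s(I) = -6 (s(I) = -3*2 = -6)
U(u, p) = 2*p
j(Q, X) = 32 (j(Q, X) = 36 + 4*(-1) = 36 - 4 = 32)
G = 256 (G = (6 + 2*1)*32 = (6 + 2)*32 = 8*32 = 256)
d(A, v) = -5/7 - 39/A (d(A, v) = 25*(-1/35) - 39/A = -5/7 - 39/A)
R = -1553/1792 (R = -5/7 - 39/256 = -1553/1792 ≈ -0.86663)
-R = -1*(-1553/1792) = 1553/1792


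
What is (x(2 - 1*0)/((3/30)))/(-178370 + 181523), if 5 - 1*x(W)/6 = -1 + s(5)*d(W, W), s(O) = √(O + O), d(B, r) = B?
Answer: 120/1051 - 40*√10/1051 ≈ -0.0061761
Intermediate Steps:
s(O) = √2*√O (s(O) = √(2*O) = √2*√O)
x(W) = 36 - 6*W*√10 (x(W) = 30 - 6*(-1 + (√2*√5)*W) = 30 - 6*(-1 + √10*W) = 30 - 6*(-1 + W*√10) = 30 + (6 - 6*W*√10) = 36 - 6*W*√10)
(x(2 - 1*0)/((3/30)))/(-178370 + 181523) = ((36 - 6*(2 - 1*0)*√10)/((3/30)))/(-178370 + 181523) = ((36 - 6*(2 + 0)*√10)/((3*(1/30))))/3153 = ((36 - 6*2*√10)/(⅒))*(1/3153) = ((36 - 12*√10)*10)*(1/3153) = (360 - 120*√10)*(1/3153) = 120/1051 - 40*√10/1051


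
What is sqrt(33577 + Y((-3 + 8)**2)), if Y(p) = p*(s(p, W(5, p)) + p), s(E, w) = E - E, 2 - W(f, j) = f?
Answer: 7*sqrt(698) ≈ 184.94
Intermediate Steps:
W(f, j) = 2 - f
s(E, w) = 0
Y(p) = p**2 (Y(p) = p*(0 + p) = p*p = p**2)
sqrt(33577 + Y((-3 + 8)**2)) = sqrt(33577 + ((-3 + 8)**2)**2) = sqrt(33577 + (5**2)**2) = sqrt(33577 + 25**2) = sqrt(33577 + 625) = sqrt(34202) = 7*sqrt(698)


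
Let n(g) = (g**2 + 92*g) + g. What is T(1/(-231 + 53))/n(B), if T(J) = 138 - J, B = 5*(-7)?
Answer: -4913/72268 ≈ -0.067983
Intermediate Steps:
B = -35
n(g) = g**2 + 93*g
T(1/(-231 + 53))/n(B) = (138 - 1/(-231 + 53))/((-35*(93 - 35))) = (138 - 1/(-178))/((-35*58)) = (138 - 1*(-1/178))/(-2030) = (138 + 1/178)*(-1/2030) = (24565/178)*(-1/2030) = -4913/72268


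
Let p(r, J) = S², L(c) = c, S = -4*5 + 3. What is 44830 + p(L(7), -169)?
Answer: 45119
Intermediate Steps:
S = -17 (S = -20 + 3 = -17)
p(r, J) = 289 (p(r, J) = (-17)² = 289)
44830 + p(L(7), -169) = 44830 + 289 = 45119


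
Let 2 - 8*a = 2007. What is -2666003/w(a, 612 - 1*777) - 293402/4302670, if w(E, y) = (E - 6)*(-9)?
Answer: -45886435106417/39750216795 ≈ -1154.4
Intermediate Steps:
a = -2005/8 (a = ¼ - ⅛*2007 = ¼ - 2007/8 = -2005/8 ≈ -250.63)
w(E, y) = 54 - 9*E (w(E, y) = (-6 + E)*(-9) = 54 - 9*E)
-2666003/w(a, 612 - 1*777) - 293402/4302670 = -2666003/(54 - 9*(-2005/8)) - 293402/4302670 = -2666003/(54 + 18045/8) - 293402*1/4302670 = -2666003/18477/8 - 146701/2151335 = -2666003*8/18477 - 146701/2151335 = -21328024/18477 - 146701/2151335 = -45886435106417/39750216795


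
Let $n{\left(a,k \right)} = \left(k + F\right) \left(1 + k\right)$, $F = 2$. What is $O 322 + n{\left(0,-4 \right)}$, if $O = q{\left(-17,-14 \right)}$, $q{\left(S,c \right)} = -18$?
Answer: $-5790$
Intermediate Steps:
$O = -18$
$n{\left(a,k \right)} = \left(1 + k\right) \left(2 + k\right)$ ($n{\left(a,k \right)} = \left(k + 2\right) \left(1 + k\right) = \left(2 + k\right) \left(1 + k\right) = \left(1 + k\right) \left(2 + k\right)$)
$O 322 + n{\left(0,-4 \right)} = \left(-18\right) 322 + \left(2 + \left(-4\right)^{2} + 3 \left(-4\right)\right) = -5796 + \left(2 + 16 - 12\right) = -5796 + 6 = -5790$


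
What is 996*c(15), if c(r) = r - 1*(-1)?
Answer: 15936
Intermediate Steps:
c(r) = 1 + r (c(r) = r + 1 = 1 + r)
996*c(15) = 996*(1 + 15) = 996*16 = 15936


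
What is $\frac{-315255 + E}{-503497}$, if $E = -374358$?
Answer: $\frac{689613}{503497} \approx 1.3696$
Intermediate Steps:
$\frac{-315255 + E}{-503497} = \frac{-315255 - 374358}{-503497} = \left(-689613\right) \left(- \frac{1}{503497}\right) = \frac{689613}{503497}$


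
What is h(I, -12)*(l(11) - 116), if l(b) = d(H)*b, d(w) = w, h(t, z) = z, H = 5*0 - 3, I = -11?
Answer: 1788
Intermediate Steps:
H = -3 (H = 0 - 3 = -3)
l(b) = -3*b
h(I, -12)*(l(11) - 116) = -12*(-3*11 - 116) = -12*(-33 - 116) = -12*(-149) = 1788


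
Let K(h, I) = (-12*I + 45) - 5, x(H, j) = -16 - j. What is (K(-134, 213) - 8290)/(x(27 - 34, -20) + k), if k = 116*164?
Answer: -5403/9514 ≈ -0.56790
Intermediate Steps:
k = 19024
K(h, I) = 40 - 12*I (K(h, I) = (45 - 12*I) - 5 = 40 - 12*I)
(K(-134, 213) - 8290)/(x(27 - 34, -20) + k) = ((40 - 12*213) - 8290)/((-16 - 1*(-20)) + 19024) = ((40 - 2556) - 8290)/((-16 + 20) + 19024) = (-2516 - 8290)/(4 + 19024) = -10806/19028 = -10806*1/19028 = -5403/9514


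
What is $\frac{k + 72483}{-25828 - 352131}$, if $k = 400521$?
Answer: $- \frac{473004}{377959} \approx -1.2515$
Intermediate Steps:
$\frac{k + 72483}{-25828 - 352131} = \frac{400521 + 72483}{-25828 - 352131} = \frac{473004}{-377959} = 473004 \left(- \frac{1}{377959}\right) = - \frac{473004}{377959}$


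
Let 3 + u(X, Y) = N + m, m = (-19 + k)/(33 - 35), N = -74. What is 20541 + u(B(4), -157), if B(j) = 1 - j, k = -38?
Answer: 40985/2 ≈ 20493.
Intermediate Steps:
m = 57/2 (m = (-19 - 38)/(33 - 35) = -57/(-2) = -57*(-1/2) = 57/2 ≈ 28.500)
u(X, Y) = -97/2 (u(X, Y) = -3 + (-74 + 57/2) = -3 - 91/2 = -97/2)
20541 + u(B(4), -157) = 20541 - 97/2 = 40985/2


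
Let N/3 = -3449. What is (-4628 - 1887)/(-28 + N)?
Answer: 1303/2075 ≈ 0.62795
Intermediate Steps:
N = -10347 (N = 3*(-3449) = -10347)
(-4628 - 1887)/(-28 + N) = (-4628 - 1887)/(-28 - 10347) = -6515/(-10375) = -6515*(-1/10375) = 1303/2075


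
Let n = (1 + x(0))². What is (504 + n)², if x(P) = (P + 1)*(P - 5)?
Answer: 270400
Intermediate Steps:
x(P) = (1 + P)*(-5 + P)
n = 16 (n = (1 + (-5 + 0² - 4*0))² = (1 + (-5 + 0 + 0))² = (1 - 5)² = (-4)² = 16)
(504 + n)² = (504 + 16)² = 520² = 270400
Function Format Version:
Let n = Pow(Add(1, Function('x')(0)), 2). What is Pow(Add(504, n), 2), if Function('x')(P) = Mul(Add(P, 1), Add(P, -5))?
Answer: 270400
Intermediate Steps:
Function('x')(P) = Mul(Add(1, P), Add(-5, P))
n = 16 (n = Pow(Add(1, Add(-5, Pow(0, 2), Mul(-4, 0))), 2) = Pow(Add(1, Add(-5, 0, 0)), 2) = Pow(Add(1, -5), 2) = Pow(-4, 2) = 16)
Pow(Add(504, n), 2) = Pow(Add(504, 16), 2) = Pow(520, 2) = 270400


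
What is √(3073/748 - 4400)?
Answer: I*√614879749/374 ≈ 66.302*I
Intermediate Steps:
√(3073/748 - 4400) = √(-3288127/748) = I*√614879749/374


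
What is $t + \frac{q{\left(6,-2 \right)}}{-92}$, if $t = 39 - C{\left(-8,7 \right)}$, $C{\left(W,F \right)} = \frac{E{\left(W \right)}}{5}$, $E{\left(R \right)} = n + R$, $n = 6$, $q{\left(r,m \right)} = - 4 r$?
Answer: $\frac{4561}{115} \approx 39.661$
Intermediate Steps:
$E{\left(R \right)} = 6 + R$
$C{\left(W,F \right)} = \frac{6}{5} + \frac{W}{5}$ ($C{\left(W,F \right)} = \frac{6 + W}{5} = \left(6 + W\right) \frac{1}{5} = \frac{6}{5} + \frac{W}{5}$)
$t = \frac{197}{5}$ ($t = 39 - \left(\frac{6}{5} + \frac{1}{5} \left(-8\right)\right) = 39 - \left(\frac{6}{5} - \frac{8}{5}\right) = 39 - - \frac{2}{5} = 39 + \frac{2}{5} = \frac{197}{5} \approx 39.4$)
$t + \frac{q{\left(6,-2 \right)}}{-92} = \frac{197}{5} + \frac{\left(-4\right) 6}{-92} = \frac{197}{5} - - \frac{6}{23} = \frac{197}{5} + \frac{6}{23} = \frac{4561}{115}$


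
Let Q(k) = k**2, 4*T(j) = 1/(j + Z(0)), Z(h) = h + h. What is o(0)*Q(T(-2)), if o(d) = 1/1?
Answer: 1/64 ≈ 0.015625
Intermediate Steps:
Z(h) = 2*h
T(j) = 1/(4*j) (T(j) = 1/(4*(j + 2*0)) = 1/(4*(j + 0)) = 1/(4*j))
o(d) = 1
o(0)*Q(T(-2)) = 1*((1/4)/(-2))**2 = 1*((1/4)*(-1/2))**2 = 1*(-1/8)**2 = 1*(1/64) = 1/64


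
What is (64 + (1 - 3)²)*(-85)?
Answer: -5780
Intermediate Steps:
(64 + (1 - 3)²)*(-85) = (64 + (-2)²)*(-85) = (64 + 4)*(-85) = 68*(-85) = -5780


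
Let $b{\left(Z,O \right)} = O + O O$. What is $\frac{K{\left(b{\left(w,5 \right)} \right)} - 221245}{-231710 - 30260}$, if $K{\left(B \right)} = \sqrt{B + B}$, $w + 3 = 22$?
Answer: $\frac{44249}{52394} - \frac{\sqrt{15}}{130985} \approx 0.84451$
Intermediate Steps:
$w = 19$ ($w = -3 + 22 = 19$)
$b{\left(Z,O \right)} = O + O^{2}$
$K{\left(B \right)} = \sqrt{2} \sqrt{B}$ ($K{\left(B \right)} = \sqrt{2 B} = \sqrt{2} \sqrt{B}$)
$\frac{K{\left(b{\left(w,5 \right)} \right)} - 221245}{-231710 - 30260} = \frac{\sqrt{2} \sqrt{5 \left(1 + 5\right)} - 221245}{-231710 - 30260} = \frac{\sqrt{2} \sqrt{5 \cdot 6} - 221245}{-261970} = \left(\sqrt{2} \sqrt{30} - 221245\right) \left(- \frac{1}{261970}\right) = \left(2 \sqrt{15} - 221245\right) \left(- \frac{1}{261970}\right) = \left(-221245 + 2 \sqrt{15}\right) \left(- \frac{1}{261970}\right) = \frac{44249}{52394} - \frac{\sqrt{15}}{130985}$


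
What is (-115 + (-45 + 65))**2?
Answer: 9025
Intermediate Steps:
(-115 + (-45 + 65))**2 = (-115 + 20)**2 = (-95)**2 = 9025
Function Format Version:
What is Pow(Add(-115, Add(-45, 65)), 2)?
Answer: 9025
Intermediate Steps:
Pow(Add(-115, Add(-45, 65)), 2) = Pow(Add(-115, 20), 2) = Pow(-95, 2) = 9025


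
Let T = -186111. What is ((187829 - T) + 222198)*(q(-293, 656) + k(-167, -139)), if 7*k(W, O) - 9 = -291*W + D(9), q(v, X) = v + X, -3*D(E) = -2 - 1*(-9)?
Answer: 91467837892/21 ≈ 4.3556e+9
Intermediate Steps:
D(E) = -7/3 (D(E) = -(-2 - 1*(-9))/3 = -(-2 + 9)/3 = -1/3*7 = -7/3)
q(v, X) = X + v
k(W, O) = 20/21 - 291*W/7 (k(W, O) = 9/7 + (-291*W - 7/3)/7 = 9/7 + (-7/3 - 291*W)/7 = 9/7 + (-1/3 - 291*W/7) = 20/21 - 291*W/7)
((187829 - T) + 222198)*(q(-293, 656) + k(-167, -139)) = ((187829 - 1*(-186111)) + 222198)*((656 - 293) + (20/21 - 291/7*(-167))) = ((187829 + 186111) + 222198)*(363 + (20/21 + 48597/7)) = (373940 + 222198)*(363 + 145811/21) = 596138*(153434/21) = 91467837892/21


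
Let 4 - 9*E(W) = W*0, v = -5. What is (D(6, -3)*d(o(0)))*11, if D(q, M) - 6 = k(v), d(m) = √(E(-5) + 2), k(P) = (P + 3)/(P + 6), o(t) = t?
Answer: 44*√22/3 ≈ 68.793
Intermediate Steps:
E(W) = 4/9 (E(W) = 4/9 - W*0/9 = 4/9 - ⅑*0 = 4/9 + 0 = 4/9)
k(P) = (3 + P)/(6 + P)
d(m) = √22/3 (d(m) = √(4/9 + 2) = √(22/9) = √22/3)
D(q, M) = 4 (D(q, M) = 6 + (3 - 5)/(6 - 5) = 6 - 2/1 = 6 + 1*(-2) = 6 - 2 = 4)
(D(6, -3)*d(o(0)))*11 = (4*(√22/3))*11 = (4*√22/3)*11 = 44*√22/3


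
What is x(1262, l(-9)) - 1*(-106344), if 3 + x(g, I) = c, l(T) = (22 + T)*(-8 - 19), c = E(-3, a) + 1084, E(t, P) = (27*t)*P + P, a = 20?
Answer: 105825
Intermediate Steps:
E(t, P) = P + 27*P*t (E(t, P) = 27*P*t + P = P + 27*P*t)
c = -516 (c = 20*(1 + 27*(-3)) + 1084 = 20*(1 - 81) + 1084 = 20*(-80) + 1084 = -1600 + 1084 = -516)
l(T) = -594 - 27*T (l(T) = (22 + T)*(-27) = -594 - 27*T)
x(g, I) = -519 (x(g, I) = -3 - 516 = -519)
x(1262, l(-9)) - 1*(-106344) = -519 - 1*(-106344) = -519 + 106344 = 105825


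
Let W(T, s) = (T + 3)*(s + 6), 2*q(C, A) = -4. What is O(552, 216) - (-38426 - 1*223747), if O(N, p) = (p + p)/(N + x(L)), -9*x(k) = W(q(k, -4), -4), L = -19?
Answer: 650977503/2483 ≈ 2.6217e+5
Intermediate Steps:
q(C, A) = -2 (q(C, A) = (1/2)*(-4) = -2)
W(T, s) = (3 + T)*(6 + s)
x(k) = -2/9 (x(k) = -(18 + 3*(-4) + 6*(-2) - 2*(-4))/9 = -(18 - 12 - 12 + 8)/9 = -1/9*2 = -2/9)
O(N, p) = 2*p/(-2/9 + N) (O(N, p) = (p + p)/(N - 2/9) = (2*p)/(-2/9 + N) = 2*p/(-2/9 + N))
O(552, 216) - (-38426 - 1*223747) = 18*216/(-2 + 9*552) - (-38426 - 1*223747) = 18*216/(-2 + 4968) - (-38426 - 223747) = 18*216/4966 - 1*(-262173) = 18*216*(1/4966) + 262173 = 1944/2483 + 262173 = 650977503/2483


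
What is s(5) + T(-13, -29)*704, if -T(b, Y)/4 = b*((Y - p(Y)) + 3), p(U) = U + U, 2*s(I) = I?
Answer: 2342917/2 ≈ 1.1715e+6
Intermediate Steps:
s(I) = I/2
p(U) = 2*U
T(b, Y) = -4*b*(3 - Y) (T(b, Y) = -4*b*((Y - 2*Y) + 3) = -4*b*(-Y + 3) = -4*b*(3 - Y))
s(5) + T(-13, -29)*704 = (½)*5 + (4*(-13)*(-3 - 29))*704 = 5/2 + (4*(-13)*(-32))*704 = 5/2 + 1664*704 = 5/2 + 1171456 = 2342917/2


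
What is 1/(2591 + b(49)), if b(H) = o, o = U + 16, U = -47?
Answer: 1/2560 ≈ 0.00039063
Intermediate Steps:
o = -31 (o = -47 + 16 = -31)
b(H) = -31
1/(2591 + b(49)) = 1/(2591 - 31) = 1/2560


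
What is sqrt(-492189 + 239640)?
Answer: 3*I*sqrt(28061) ≈ 502.54*I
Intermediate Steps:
sqrt(-492189 + 239640) = sqrt(-252549) = 3*I*sqrt(28061)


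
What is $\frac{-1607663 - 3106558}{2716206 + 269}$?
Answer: $- \frac{4714221}{2716475} \approx -1.7354$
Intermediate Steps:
$\frac{-1607663 - 3106558}{2716206 + 269} = - \frac{4714221}{2716475}$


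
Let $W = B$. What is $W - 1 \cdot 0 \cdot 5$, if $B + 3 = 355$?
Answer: $352$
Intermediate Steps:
$B = 352$ ($B = -3 + 355 = 352$)
$W = 352$
$W - 1 \cdot 0 \cdot 5 = 352 - 1 \cdot 0 \cdot 5 = 352 - 0 \cdot 5 = 352 - 0 = 352 + 0 = 352$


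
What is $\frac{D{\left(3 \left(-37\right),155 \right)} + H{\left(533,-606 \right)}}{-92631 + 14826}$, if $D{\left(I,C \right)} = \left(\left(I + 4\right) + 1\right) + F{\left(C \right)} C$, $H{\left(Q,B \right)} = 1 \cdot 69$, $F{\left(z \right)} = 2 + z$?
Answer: $- \frac{24298}{77805} \approx -0.31229$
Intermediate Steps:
$H{\left(Q,B \right)} = 69$
$D{\left(I,C \right)} = 5 + I + C \left(2 + C\right)$ ($D{\left(I,C \right)} = \left(\left(I + 4\right) + 1\right) + \left(2 + C\right) C = \left(\left(4 + I\right) + 1\right) + C \left(2 + C\right) = \left(5 + I\right) + C \left(2 + C\right) = 5 + I + C \left(2 + C\right)$)
$\frac{D{\left(3 \left(-37\right),155 \right)} + H{\left(533,-606 \right)}}{-92631 + 14826} = \frac{\left(5 + 3 \left(-37\right) + 155 \left(2 + 155\right)\right) + 69}{-92631 + 14826} = \frac{\left(5 - 111 + 155 \cdot 157\right) + 69}{-77805} = \left(\left(5 - 111 + 24335\right) + 69\right) \left(- \frac{1}{77805}\right) = \left(24229 + 69\right) \left(- \frac{1}{77805}\right) = 24298 \left(- \frac{1}{77805}\right) = - \frac{24298}{77805}$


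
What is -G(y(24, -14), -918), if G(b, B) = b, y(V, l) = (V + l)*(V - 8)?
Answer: -160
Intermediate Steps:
y(V, l) = (-8 + V)*(V + l) (y(V, l) = (V + l)*(-8 + V) = (-8 + V)*(V + l))
-G(y(24, -14), -918) = -(24² - 8*24 - 8*(-14) + 24*(-14)) = -(576 - 192 + 112 - 336) = -1*160 = -160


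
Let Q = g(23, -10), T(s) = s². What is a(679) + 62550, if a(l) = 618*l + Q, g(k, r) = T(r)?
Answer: 482272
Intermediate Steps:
g(k, r) = r²
Q = 100 (Q = (-10)² = 100)
a(l) = 100 + 618*l (a(l) = 618*l + 100 = 100 + 618*l)
a(679) + 62550 = (100 + 618*679) + 62550 = (100 + 419622) + 62550 = 419722 + 62550 = 482272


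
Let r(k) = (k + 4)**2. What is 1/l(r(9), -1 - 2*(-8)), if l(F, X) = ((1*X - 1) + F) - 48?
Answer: 1/135 ≈ 0.0074074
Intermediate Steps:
r(k) = (4 + k)**2
l(F, X) = -49 + F + X (l(F, X) = ((X - 1) + F) - 48 = ((-1 + X) + F) - 48 = (-1 + F + X) - 48 = -49 + F + X)
1/l(r(9), -1 - 2*(-8)) = 1/(-49 + (4 + 9)**2 + (-1 - 2*(-8))) = 1/(-49 + 13**2 + (-1 + 16)) = 1/(-49 + 169 + 15) = 1/135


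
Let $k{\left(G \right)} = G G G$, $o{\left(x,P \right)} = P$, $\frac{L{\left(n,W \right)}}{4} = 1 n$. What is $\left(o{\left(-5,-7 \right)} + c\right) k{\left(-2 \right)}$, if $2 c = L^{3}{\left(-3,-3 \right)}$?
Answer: $6968$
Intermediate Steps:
$L{\left(n,W \right)} = 4 n$ ($L{\left(n,W \right)} = 4 \cdot 1 n = 4 n$)
$c = -864$ ($c = \frac{\left(4 \left(-3\right)\right)^{3}}{2} = \frac{\left(-12\right)^{3}}{2} = \frac{1}{2} \left(-1728\right) = -864$)
$k{\left(G \right)} = G^{3}$ ($k{\left(G \right)} = G^{2} G = G^{3}$)
$\left(o{\left(-5,-7 \right)} + c\right) k{\left(-2 \right)} = \left(-7 - 864\right) \left(-2\right)^{3} = \left(-871\right) \left(-8\right) = 6968$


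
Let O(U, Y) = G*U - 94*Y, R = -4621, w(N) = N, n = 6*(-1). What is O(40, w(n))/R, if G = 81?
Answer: -3804/4621 ≈ -0.82320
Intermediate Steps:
n = -6
O(U, Y) = -94*Y + 81*U (O(U, Y) = 81*U - 94*Y = -94*Y + 81*U)
O(40, w(n))/R = (-94*(-6) + 81*40)/(-4621) = (564 + 3240)*(-1/4621) = 3804*(-1/4621) = -3804/4621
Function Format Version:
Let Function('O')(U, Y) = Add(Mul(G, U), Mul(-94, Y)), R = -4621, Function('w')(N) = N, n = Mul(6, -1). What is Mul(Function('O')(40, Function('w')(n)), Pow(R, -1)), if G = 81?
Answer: Rational(-3804, 4621) ≈ -0.82320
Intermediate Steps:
n = -6
Function('O')(U, Y) = Add(Mul(-94, Y), Mul(81, U)) (Function('O')(U, Y) = Add(Mul(81, U), Mul(-94, Y)) = Add(Mul(-94, Y), Mul(81, U)))
Mul(Function('O')(40, Function('w')(n)), Pow(R, -1)) = Mul(Add(Mul(-94, -6), Mul(81, 40)), Pow(-4621, -1)) = Mul(Add(564, 3240), Rational(-1, 4621)) = Mul(3804, Rational(-1, 4621)) = Rational(-3804, 4621)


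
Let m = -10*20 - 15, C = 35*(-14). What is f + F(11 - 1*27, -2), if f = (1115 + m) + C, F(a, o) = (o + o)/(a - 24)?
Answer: 4101/10 ≈ 410.10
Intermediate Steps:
C = -490
m = -215 (m = -200 - 15 = -215)
F(a, o) = 2*o/(-24 + a) (F(a, o) = (2*o)/(-24 + a) = 2*o/(-24 + a))
f = 410 (f = (1115 - 215) - 490 = 900 - 490 = 410)
f + F(11 - 1*27, -2) = 410 + 2*(-2)/(-24 + (11 - 1*27)) = 410 + 2*(-2)/(-24 + (11 - 27)) = 410 + 2*(-2)/(-24 - 16) = 410 + 2*(-2)/(-40) = 410 + 2*(-2)*(-1/40) = 410 + ⅒ = 4101/10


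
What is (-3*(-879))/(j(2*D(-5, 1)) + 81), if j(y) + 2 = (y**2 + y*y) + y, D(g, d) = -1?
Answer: 2637/85 ≈ 31.024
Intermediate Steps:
j(y) = -2 + y + 2*y**2 (j(y) = -2 + ((y**2 + y*y) + y) = -2 + ((y**2 + y**2) + y) = -2 + (2*y**2 + y) = -2 + (y + 2*y**2) = -2 + y + 2*y**2)
(-3*(-879))/(j(2*D(-5, 1)) + 81) = (-3*(-879))/((-2 + 2*(-1) + 2*(2*(-1))**2) + 81) = 2637/((-2 - 2 + 2*(-2)**2) + 81) = 2637/((-2 - 2 + 2*4) + 81) = 2637/((-2 - 2 + 8) + 81) = 2637/(4 + 81) = 2637/85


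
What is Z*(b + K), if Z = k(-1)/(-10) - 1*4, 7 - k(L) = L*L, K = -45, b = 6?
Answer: 897/5 ≈ 179.40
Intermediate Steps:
k(L) = 7 - L² (k(L) = 7 - L*L = 7 - L²)
Z = -23/5 (Z = (7 - 1*(-1)²)/(-10) - 1*4 = (7 - 1*1)*(-⅒) - 4 = (7 - 1)*(-⅒) - 4 = 6*(-⅒) - 4 = -⅗ - 4 = -23/5 ≈ -4.6000)
Z*(b + K) = -23*(6 - 45)/5 = -23/5*(-39) = 897/5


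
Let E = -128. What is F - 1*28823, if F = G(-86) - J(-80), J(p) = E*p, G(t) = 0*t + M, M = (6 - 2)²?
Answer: -39047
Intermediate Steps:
M = 16 (M = 4² = 16)
G(t) = 16 (G(t) = 0*t + 16 = 0 + 16 = 16)
J(p) = -128*p
F = -10224 (F = 16 - (-128)*(-80) = 16 - 1*10240 = 16 - 10240 = -10224)
F - 1*28823 = -10224 - 1*28823 = -10224 - 28823 = -39047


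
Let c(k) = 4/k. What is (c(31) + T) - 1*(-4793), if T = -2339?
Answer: 76078/31 ≈ 2454.1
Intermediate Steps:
(c(31) + T) - 1*(-4793) = (4/31 - 2339) - 1*(-4793) = (4*(1/31) - 2339) + 4793 = (4/31 - 2339) + 4793 = -72505/31 + 4793 = 76078/31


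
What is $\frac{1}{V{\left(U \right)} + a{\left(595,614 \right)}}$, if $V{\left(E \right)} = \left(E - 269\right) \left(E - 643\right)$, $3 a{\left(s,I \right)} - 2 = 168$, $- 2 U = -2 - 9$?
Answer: $\frac{12}{2016455} \approx 5.951 \cdot 10^{-6}$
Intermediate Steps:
$U = \frac{11}{2}$ ($U = - \frac{-2 - 9}{2} = \left(- \frac{1}{2}\right) \left(-11\right) = \frac{11}{2} \approx 5.5$)
$a{\left(s,I \right)} = \frac{170}{3}$ ($a{\left(s,I \right)} = \frac{2}{3} + \frac{1}{3} \cdot 168 = \frac{2}{3} + 56 = \frac{170}{3}$)
$V{\left(E \right)} = \left(-643 + E\right) \left(-269 + E\right)$ ($V{\left(E \right)} = \left(-269 + E\right) \left(-643 + E\right) = \left(-643 + E\right) \left(-269 + E\right)$)
$\frac{1}{V{\left(U \right)} + a{\left(595,614 \right)}} = \frac{1}{\left(172967 + \left(\frac{11}{2}\right)^{2} - 5016\right) + \frac{170}{3}} = \frac{1}{\left(172967 + \frac{121}{4} - 5016\right) + \frac{170}{3}} = \frac{1}{\frac{671925}{4} + \frac{170}{3}} = \frac{1}{\frac{2016455}{12}} = \frac{12}{2016455}$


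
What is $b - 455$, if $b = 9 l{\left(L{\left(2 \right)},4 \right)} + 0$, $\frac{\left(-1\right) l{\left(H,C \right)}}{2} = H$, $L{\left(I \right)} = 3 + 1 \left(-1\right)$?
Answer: $-491$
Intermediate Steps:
$L{\left(I \right)} = 2$ ($L{\left(I \right)} = 3 - 1 = 2$)
$l{\left(H,C \right)} = - 2 H$
$b = -36$ ($b = 9 \left(\left(-2\right) 2\right) + 0 = 9 \left(-4\right) + 0 = -36 + 0 = -36$)
$b - 455 = -36 - 455 = -491$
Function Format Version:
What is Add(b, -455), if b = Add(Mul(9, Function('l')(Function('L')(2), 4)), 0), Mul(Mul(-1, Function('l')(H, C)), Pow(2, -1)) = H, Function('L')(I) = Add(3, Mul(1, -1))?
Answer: -491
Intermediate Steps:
Function('L')(I) = 2 (Function('L')(I) = Add(3, -1) = 2)
Function('l')(H, C) = Mul(-2, H)
b = -36 (b = Add(Mul(9, Mul(-2, 2)), 0) = Add(Mul(9, -4), 0) = Add(-36, 0) = -36)
Add(b, -455) = Add(-36, -455) = -491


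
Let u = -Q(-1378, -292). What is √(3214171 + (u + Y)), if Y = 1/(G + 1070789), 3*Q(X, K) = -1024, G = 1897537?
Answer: √349665890775265330/329814 ≈ 1792.9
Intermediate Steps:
Q(X, K) = -1024/3 (Q(X, K) = (⅓)*(-1024) = -1024/3)
Y = 1/2968326 (Y = 1/(1897537 + 1070789) = 1/2968326 ≈ 3.3689e-7)
u = 1024/3 (u = -1*(-1024/3) = 1024/3 ≈ 341.33)
√(3214171 + (u + Y)) = √(3214171 + (1024/3 + 1/2968326)) = √(3214171 + 1013188609/2968326) = √(9541720536355/2968326) = √349665890775265330/329814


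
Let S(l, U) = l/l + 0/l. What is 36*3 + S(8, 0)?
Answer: 109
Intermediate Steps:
S(l, U) = 1 (S(l, U) = 1 + 0 = 1)
36*3 + S(8, 0) = 36*3 + 1 = 108 + 1 = 109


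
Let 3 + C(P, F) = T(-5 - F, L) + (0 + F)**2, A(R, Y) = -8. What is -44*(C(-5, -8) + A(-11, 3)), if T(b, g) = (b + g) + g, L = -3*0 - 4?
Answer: -2112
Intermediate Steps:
L = -4 (L = 0 - 4 = -4)
T(b, g) = b + 2*g
C(P, F) = -16 + F**2 - F (C(P, F) = -3 + (((-5 - F) + 2*(-4)) + (0 + F)**2) = -3 + (((-5 - F) - 8) + F**2) = -3 + ((-13 - F) + F**2) = -3 + (-13 + F**2 - F) = -16 + F**2 - F)
-44*(C(-5, -8) + A(-11, 3)) = -44*((-16 + (-8)**2 - 1*(-8)) - 8) = -44*((-16 + 64 + 8) - 8) = -44*(56 - 8) = -44*48 = -2112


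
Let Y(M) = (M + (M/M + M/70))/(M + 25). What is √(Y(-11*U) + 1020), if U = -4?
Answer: √5952726255/2415 ≈ 31.948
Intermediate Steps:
Y(M) = (1 + 71*M/70)/(25 + M) (Y(M) = (M + (1 + M*(1/70)))/(25 + M) = (M + (1 + M/70))/(25 + M) = (1 + 71*M/70)/(25 + M))
√(Y(-11*U) + 1020) = √((70 + 71*(-11*(-4)))/(70*(25 - 11*(-4))) + 1020) = √((70 + 71*44)/(70*(25 + 44)) + 1020) = √((1/70)*(70 + 3124)/69 + 1020) = √((1/70)*(1/69)*3194 + 1020) = √(1597/2415 + 1020) = √(2464897/2415) = √5952726255/2415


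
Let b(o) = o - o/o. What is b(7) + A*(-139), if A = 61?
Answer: -8473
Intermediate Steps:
b(o) = -1 + o (b(o) = o - 1*1 = o - 1 = -1 + o)
b(7) + A*(-139) = (-1 + 7) + 61*(-139) = 6 - 8479 = -8473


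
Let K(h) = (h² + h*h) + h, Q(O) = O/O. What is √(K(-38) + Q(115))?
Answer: √2851 ≈ 53.395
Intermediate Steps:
Q(O) = 1
K(h) = h + 2*h² (K(h) = (h² + h²) + h = 2*h² + h = h + 2*h²)
√(K(-38) + Q(115)) = √(-38*(1 + 2*(-38)) + 1) = √(-38*(1 - 76) + 1) = √(-38*(-75) + 1) = √(2850 + 1) = √2851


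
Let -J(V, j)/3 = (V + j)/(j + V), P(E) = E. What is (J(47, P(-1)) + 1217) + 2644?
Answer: 3858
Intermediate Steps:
J(V, j) = -3 (J(V, j) = -3*(V + j)/(j + V) = -3*(V + j)/(V + j) = -3*1 = -3)
(J(47, P(-1)) + 1217) + 2644 = (-3 + 1217) + 2644 = 1214 + 2644 = 3858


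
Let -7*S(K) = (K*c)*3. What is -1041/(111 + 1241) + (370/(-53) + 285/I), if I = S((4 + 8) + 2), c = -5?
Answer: 125319/71656 ≈ 1.7489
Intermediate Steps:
S(K) = 15*K/7 (S(K) = -K*(-5)*3/7 = -(-5*K)*3/7 = -(-15)*K/7 = 15*K/7)
I = 30 (I = 15*((4 + 8) + 2)/7 = 15*(12 + 2)/7 = (15/7)*14 = 30)
-1041/(111 + 1241) + (370/(-53) + 285/I) = -1041/(111 + 1241) + (370/(-53) + 285/30) = -1041/1352 + (370*(-1/53) + 285*(1/30)) = -1041*1/1352 + (-370/53 + 19/2) = -1041/1352 + 267/106 = 125319/71656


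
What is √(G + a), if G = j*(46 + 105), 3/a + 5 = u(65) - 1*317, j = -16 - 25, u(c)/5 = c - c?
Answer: I*√641908610/322 ≈ 78.683*I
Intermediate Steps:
u(c) = 0 (u(c) = 5*(c - c) = 5*0 = 0)
j = -41
a = -3/322 (a = 3/(-5 + (0 - 1*317)) = 3/(-5 + (0 - 317)) = 3/(-5 - 317) = 3/(-322) = 3*(-1/322) = -3/322 ≈ -0.0093168)
G = -6191 (G = -41*(46 + 105) = -41*151 = -6191)
√(G + a) = √(-6191 - 3/322) = √(-1993505/322) = I*√641908610/322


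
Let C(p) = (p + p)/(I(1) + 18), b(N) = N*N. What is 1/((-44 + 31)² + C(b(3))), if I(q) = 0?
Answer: 1/170 ≈ 0.0058824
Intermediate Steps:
b(N) = N²
C(p) = p/9 (C(p) = (p + p)/(0 + 18) = (2*p)/18 = (2*p)*(1/18) = p/9)
1/((-44 + 31)² + C(b(3))) = 1/((-44 + 31)² + (⅑)*3²) = 1/((-13)² + (⅑)*9) = 1/(169 + 1) = 1/170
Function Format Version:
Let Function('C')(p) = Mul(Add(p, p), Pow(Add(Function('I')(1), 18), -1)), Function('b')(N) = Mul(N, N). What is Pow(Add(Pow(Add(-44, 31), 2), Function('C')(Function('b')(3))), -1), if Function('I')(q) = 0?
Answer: Rational(1, 170) ≈ 0.0058824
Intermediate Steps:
Function('b')(N) = Pow(N, 2)
Function('C')(p) = Mul(Rational(1, 9), p) (Function('C')(p) = Mul(Add(p, p), Pow(Add(0, 18), -1)) = Mul(Mul(2, p), Pow(18, -1)) = Mul(Mul(2, p), Rational(1, 18)) = Mul(Rational(1, 9), p))
Pow(Add(Pow(Add(-44, 31), 2), Function('C')(Function('b')(3))), -1) = Pow(Add(Pow(Add(-44, 31), 2), Mul(Rational(1, 9), Pow(3, 2))), -1) = Pow(Add(Pow(-13, 2), Mul(Rational(1, 9), 9)), -1) = Pow(Add(169, 1), -1) = Pow(170, -1) = Rational(1, 170)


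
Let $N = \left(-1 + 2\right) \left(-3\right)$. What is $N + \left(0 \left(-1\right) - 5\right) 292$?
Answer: $-1463$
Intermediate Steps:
$N = -3$ ($N = 1 \left(-3\right) = -3$)
$N + \left(0 \left(-1\right) - 5\right) 292 = -3 + \left(0 \left(-1\right) - 5\right) 292 = -3 + \left(0 - 5\right) 292 = -3 - 1460 = -1463$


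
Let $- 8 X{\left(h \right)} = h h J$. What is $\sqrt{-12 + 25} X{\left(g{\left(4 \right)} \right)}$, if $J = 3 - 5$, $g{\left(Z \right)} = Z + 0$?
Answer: $4 \sqrt{13} \approx 14.422$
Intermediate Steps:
$g{\left(Z \right)} = Z$
$J = -2$
$X{\left(h \right)} = \frac{h^{2}}{4}$ ($X{\left(h \right)} = - \frac{h h \left(-2\right)}{8} = - \frac{h^{2} \left(-2\right)}{8} = - \frac{\left(-2\right) h^{2}}{8} = \frac{h^{2}}{4}$)
$\sqrt{-12 + 25} X{\left(g{\left(4 \right)} \right)} = \sqrt{-12 + 25} \frac{4^{2}}{4} = \sqrt{13} \cdot \frac{1}{4} \cdot 16 = \sqrt{13} \cdot 4 = 4 \sqrt{13}$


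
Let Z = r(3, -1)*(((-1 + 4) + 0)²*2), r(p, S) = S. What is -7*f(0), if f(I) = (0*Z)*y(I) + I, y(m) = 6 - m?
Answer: 0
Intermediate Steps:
Z = -18 (Z = -((-1 + 4) + 0)²*2 = -(3 + 0)²*2 = -3²*2 = -9*2 = -1*18 = -18)
f(I) = I (f(I) = (0*(-18))*(6 - I) + I = 0*(6 - I) + I = 0 + I = I)
-7*f(0) = -7*0 = 0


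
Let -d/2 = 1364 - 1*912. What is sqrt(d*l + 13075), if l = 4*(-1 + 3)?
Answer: sqrt(5843) ≈ 76.439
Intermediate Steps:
d = -904 (d = -2*(1364 - 1*912) = -2*(1364 - 912) = -2*452 = -904)
l = 8 (l = 4*2 = 8)
sqrt(d*l + 13075) = sqrt(-904*8 + 13075) = sqrt(-7232 + 13075) = sqrt(5843)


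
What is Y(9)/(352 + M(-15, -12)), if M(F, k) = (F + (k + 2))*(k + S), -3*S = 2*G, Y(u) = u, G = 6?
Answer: 9/752 ≈ 0.011968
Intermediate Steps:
S = -4 (S = -2*6/3 = -⅓*12 = -4)
M(F, k) = (-4 + k)*(2 + F + k) (M(F, k) = (F + (k + 2))*(k - 4) = (F + (2 + k))*(-4 + k) = (2 + F + k)*(-4 + k) = (-4 + k)*(2 + F + k))
Y(9)/(352 + M(-15, -12)) = 9/(352 + (-8 + (-12)² - 4*(-15) - 2*(-12) - 15*(-12))) = 9/(352 + (-8 + 144 + 60 + 24 + 180)) = 9/(352 + 400) = 9/752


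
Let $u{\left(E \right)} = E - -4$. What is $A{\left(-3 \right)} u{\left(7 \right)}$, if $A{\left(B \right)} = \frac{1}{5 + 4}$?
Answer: $\frac{11}{9} \approx 1.2222$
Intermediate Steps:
$A{\left(B \right)} = \frac{1}{9}$
$u{\left(E \right)} = 4 + E$ ($u{\left(E \right)} = E + 4 = 4 + E$)
$A{\left(-3 \right)} u{\left(7 \right)} = \frac{4 + 7}{9} = \frac{1}{9} \cdot 11 = \frac{11}{9}$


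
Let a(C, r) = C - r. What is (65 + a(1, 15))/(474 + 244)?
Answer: 51/718 ≈ 0.071031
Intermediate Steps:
(65 + a(1, 15))/(474 + 244) = (65 + (1 - 1*15))/(474 + 244) = (65 + (1 - 15))/718 = (65 - 14)*(1/718) = 51*(1/718) = 51/718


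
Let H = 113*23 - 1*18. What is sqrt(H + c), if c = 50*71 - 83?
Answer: 12*sqrt(42) ≈ 77.769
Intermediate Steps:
c = 3467 (c = 3550 - 83 = 3467)
H = 2581 (H = 2599 - 18 = 2581)
sqrt(H + c) = sqrt(2581 + 3467) = sqrt(6048) = 12*sqrt(42)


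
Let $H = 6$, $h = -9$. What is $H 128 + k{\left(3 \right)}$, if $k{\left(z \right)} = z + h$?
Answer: $762$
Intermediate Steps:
$k{\left(z \right)} = -9 + z$ ($k{\left(z \right)} = z - 9 = -9 + z$)
$H 128 + k{\left(3 \right)} = 6 \cdot 128 + \left(-9 + 3\right) = 768 - 6 = 762$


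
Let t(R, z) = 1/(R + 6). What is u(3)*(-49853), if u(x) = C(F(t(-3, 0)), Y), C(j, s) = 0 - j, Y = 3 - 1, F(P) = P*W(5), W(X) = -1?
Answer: -49853/3 ≈ -16618.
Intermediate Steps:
t(R, z) = 1/(6 + R)
F(P) = -P (F(P) = P*(-1) = -P)
Y = 2
C(j, s) = -j
u(x) = 1/3 (u(x) = -(-1)/(6 - 3) = -(-1)/3 = -1*(-1/3) = 1/3)
u(3)*(-49853) = (1/3)*(-49853) = -49853/3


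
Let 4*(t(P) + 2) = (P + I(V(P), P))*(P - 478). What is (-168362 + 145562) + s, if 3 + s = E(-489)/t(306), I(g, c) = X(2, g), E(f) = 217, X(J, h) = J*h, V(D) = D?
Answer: -900171445/39476 ≈ -22803.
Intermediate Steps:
I(g, c) = 2*g
t(P) = -2 + 3*P*(-478 + P)/4 (t(P) = -2 + ((P + 2*P)*(P - 478))/4 = -2 + ((3*P)*(-478 + P))/4 = -2 + (3*P*(-478 + P))/4 = -2 + 3*P*(-478 + P)/4)
s = -118645/39476 (s = -3 + 217/(-2 - 717/2*306 + (3/4)*306**2) = -3 + 217/(-2 - 109701 + (3/4)*93636) = -3 + 217/(-2 - 109701 + 70227) = -3 + 217/(-39476) = -3 + 217*(-1/39476) = -3 - 217/39476 = -118645/39476 ≈ -3.0055)
(-168362 + 145562) + s = (-168362 + 145562) - 118645/39476 = -22800 - 118645/39476 = -900171445/39476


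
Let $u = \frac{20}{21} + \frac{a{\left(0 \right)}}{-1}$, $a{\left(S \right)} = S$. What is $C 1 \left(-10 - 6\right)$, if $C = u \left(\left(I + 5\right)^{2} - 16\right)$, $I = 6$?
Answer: $-1600$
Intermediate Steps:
$u = \frac{20}{21}$ ($u = \frac{20}{21} + \frac{0}{-1} = 20 \cdot \frac{1}{21} + 0 \left(-1\right) = \frac{20}{21} + 0 = \frac{20}{21} \approx 0.95238$)
$C = 100$ ($C = \frac{20 \left(\left(6 + 5\right)^{2} - 16\right)}{21} = \frac{20 \left(11^{2} - 16\right)}{21} = \frac{20 \left(121 - 16\right)}{21} = \frac{20}{21} \cdot 105 = 100$)
$C 1 \left(-10 - 6\right) = 100 \cdot 1 \left(-10 - 6\right) = 100 \cdot 1 \left(-16\right) = 100 \left(-16\right) = -1600$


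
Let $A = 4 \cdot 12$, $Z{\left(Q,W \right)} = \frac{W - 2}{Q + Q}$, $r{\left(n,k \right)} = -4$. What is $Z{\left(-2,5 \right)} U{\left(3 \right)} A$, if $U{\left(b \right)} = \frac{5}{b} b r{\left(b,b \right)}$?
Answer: $720$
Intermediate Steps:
$U{\left(b \right)} = -20$ ($U{\left(b \right)} = \frac{5}{b} b \left(-4\right) = 5 \left(-4\right) = -20$)
$Z{\left(Q,W \right)} = \frac{-2 + W}{2 Q}$
$A = 48$
$Z{\left(-2,5 \right)} U{\left(3 \right)} A = \frac{-2 + 5}{2 \left(-2\right)} \left(-20\right) 48 = \frac{1}{2} \left(- \frac{1}{2}\right) 3 \left(-20\right) 48 = \left(- \frac{3}{4}\right) \left(-20\right) 48 = 15 \cdot 48 = 720$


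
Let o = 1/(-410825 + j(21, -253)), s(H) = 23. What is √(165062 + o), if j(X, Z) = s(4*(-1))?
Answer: √27855579741807846/410802 ≈ 406.28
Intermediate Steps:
j(X, Z) = 23
o = -1/410802 (o = 1/(-410825 + 23) = 1/(-410802) = -1/410802 ≈ -2.4343e-6)
√(165062 + o) = √(165062 - 1/410802) = √(67807799723/410802) = √27855579741807846/410802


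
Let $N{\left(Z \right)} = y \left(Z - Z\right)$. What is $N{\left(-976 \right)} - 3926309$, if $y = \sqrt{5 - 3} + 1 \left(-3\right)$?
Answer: $-3926309$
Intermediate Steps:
$y = -3 + \sqrt{2}$ ($y = \sqrt{2} - 3 = -3 + \sqrt{2} \approx -1.5858$)
$N{\left(Z \right)} = 0$ ($N{\left(Z \right)} = \left(-3 + \sqrt{2}\right) \left(Z - Z\right) = \left(-3 + \sqrt{2}\right) 0 = 0$)
$N{\left(-976 \right)} - 3926309 = 0 - 3926309 = -3926309$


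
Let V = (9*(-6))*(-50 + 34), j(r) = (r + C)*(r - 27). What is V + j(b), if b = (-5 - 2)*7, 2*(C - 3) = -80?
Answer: 7400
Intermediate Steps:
C = -37 (C = 3 + (½)*(-80) = 3 - 40 = -37)
b = -49 (b = -7*7 = -49)
j(r) = (-37 + r)*(-27 + r) (j(r) = (r - 37)*(r - 27) = (-37 + r)*(-27 + r))
V = 864 (V = -54*(-16) = 864)
V + j(b) = 864 + (999 + (-49)² - 64*(-49)) = 864 + (999 + 2401 + 3136) = 864 + 6536 = 7400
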